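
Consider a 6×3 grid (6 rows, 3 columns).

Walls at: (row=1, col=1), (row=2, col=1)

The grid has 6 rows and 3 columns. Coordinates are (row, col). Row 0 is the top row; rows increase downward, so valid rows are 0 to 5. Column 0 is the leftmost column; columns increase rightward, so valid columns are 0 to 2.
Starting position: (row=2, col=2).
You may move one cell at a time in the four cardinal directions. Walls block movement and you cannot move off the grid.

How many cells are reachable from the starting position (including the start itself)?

BFS flood-fill from (row=2, col=2):
  Distance 0: (row=2, col=2)
  Distance 1: (row=1, col=2), (row=3, col=2)
  Distance 2: (row=0, col=2), (row=3, col=1), (row=4, col=2)
  Distance 3: (row=0, col=1), (row=3, col=0), (row=4, col=1), (row=5, col=2)
  Distance 4: (row=0, col=0), (row=2, col=0), (row=4, col=0), (row=5, col=1)
  Distance 5: (row=1, col=0), (row=5, col=0)
Total reachable: 16 (grid has 16 open cells total)

Answer: Reachable cells: 16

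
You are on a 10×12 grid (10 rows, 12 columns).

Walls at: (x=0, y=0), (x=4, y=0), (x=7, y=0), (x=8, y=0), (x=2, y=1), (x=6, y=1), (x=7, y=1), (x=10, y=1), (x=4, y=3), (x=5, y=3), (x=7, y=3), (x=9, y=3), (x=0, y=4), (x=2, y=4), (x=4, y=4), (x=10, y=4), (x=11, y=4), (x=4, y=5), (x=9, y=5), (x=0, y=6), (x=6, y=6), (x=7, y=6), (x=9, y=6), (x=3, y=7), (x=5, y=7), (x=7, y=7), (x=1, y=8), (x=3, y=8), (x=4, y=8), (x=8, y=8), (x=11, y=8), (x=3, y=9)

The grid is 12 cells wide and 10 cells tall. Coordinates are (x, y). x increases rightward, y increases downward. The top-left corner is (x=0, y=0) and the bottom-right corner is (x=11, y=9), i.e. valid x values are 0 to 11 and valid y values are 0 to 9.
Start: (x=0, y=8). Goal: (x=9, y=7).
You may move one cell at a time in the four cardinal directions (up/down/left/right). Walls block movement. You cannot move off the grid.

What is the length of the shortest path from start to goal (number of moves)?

Answer: Shortest path length: 14

Derivation:
BFS from (x=0, y=8) until reaching (x=9, y=7):
  Distance 0: (x=0, y=8)
  Distance 1: (x=0, y=7), (x=0, y=9)
  Distance 2: (x=1, y=7), (x=1, y=9)
  Distance 3: (x=1, y=6), (x=2, y=7), (x=2, y=9)
  Distance 4: (x=1, y=5), (x=2, y=6), (x=2, y=8)
  Distance 5: (x=1, y=4), (x=0, y=5), (x=2, y=5), (x=3, y=6)
  Distance 6: (x=1, y=3), (x=3, y=5), (x=4, y=6)
  Distance 7: (x=1, y=2), (x=0, y=3), (x=2, y=3), (x=3, y=4), (x=5, y=6), (x=4, y=7)
  Distance 8: (x=1, y=1), (x=0, y=2), (x=2, y=2), (x=3, y=3), (x=5, y=5)
  Distance 9: (x=1, y=0), (x=0, y=1), (x=3, y=2), (x=5, y=4), (x=6, y=5)
  Distance 10: (x=2, y=0), (x=3, y=1), (x=4, y=2), (x=6, y=4), (x=7, y=5)
  Distance 11: (x=3, y=0), (x=4, y=1), (x=5, y=2), (x=6, y=3), (x=7, y=4), (x=8, y=5)
  Distance 12: (x=5, y=1), (x=6, y=2), (x=8, y=4), (x=8, y=6)
  Distance 13: (x=5, y=0), (x=7, y=2), (x=8, y=3), (x=9, y=4), (x=8, y=7)
  Distance 14: (x=6, y=0), (x=8, y=2), (x=9, y=7)  <- goal reached here
One shortest path (14 moves): (x=0, y=8) -> (x=0, y=7) -> (x=1, y=7) -> (x=2, y=7) -> (x=2, y=6) -> (x=3, y=6) -> (x=4, y=6) -> (x=5, y=6) -> (x=5, y=5) -> (x=6, y=5) -> (x=7, y=5) -> (x=8, y=5) -> (x=8, y=6) -> (x=8, y=7) -> (x=9, y=7)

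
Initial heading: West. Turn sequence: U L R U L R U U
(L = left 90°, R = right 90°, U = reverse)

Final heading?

Start: West
  U (U-turn (180°)) -> East
  L (left (90° counter-clockwise)) -> North
  R (right (90° clockwise)) -> East
  U (U-turn (180°)) -> West
  L (left (90° counter-clockwise)) -> South
  R (right (90° clockwise)) -> West
  U (U-turn (180°)) -> East
  U (U-turn (180°)) -> West
Final: West

Answer: Final heading: West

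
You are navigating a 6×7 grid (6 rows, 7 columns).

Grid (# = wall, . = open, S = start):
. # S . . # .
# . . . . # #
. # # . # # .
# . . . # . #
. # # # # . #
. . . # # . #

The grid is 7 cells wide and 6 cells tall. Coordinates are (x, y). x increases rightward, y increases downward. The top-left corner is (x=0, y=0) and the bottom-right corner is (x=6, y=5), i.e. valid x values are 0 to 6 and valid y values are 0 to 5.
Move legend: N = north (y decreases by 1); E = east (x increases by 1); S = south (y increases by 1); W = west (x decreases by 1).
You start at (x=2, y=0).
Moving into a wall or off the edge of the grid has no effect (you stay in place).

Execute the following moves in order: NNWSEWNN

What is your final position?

Start: (x=2, y=0)
  N (north): blocked, stay at (x=2, y=0)
  N (north): blocked, stay at (x=2, y=0)
  W (west): blocked, stay at (x=2, y=0)
  S (south): (x=2, y=0) -> (x=2, y=1)
  E (east): (x=2, y=1) -> (x=3, y=1)
  W (west): (x=3, y=1) -> (x=2, y=1)
  N (north): (x=2, y=1) -> (x=2, y=0)
  N (north): blocked, stay at (x=2, y=0)
Final: (x=2, y=0)

Answer: Final position: (x=2, y=0)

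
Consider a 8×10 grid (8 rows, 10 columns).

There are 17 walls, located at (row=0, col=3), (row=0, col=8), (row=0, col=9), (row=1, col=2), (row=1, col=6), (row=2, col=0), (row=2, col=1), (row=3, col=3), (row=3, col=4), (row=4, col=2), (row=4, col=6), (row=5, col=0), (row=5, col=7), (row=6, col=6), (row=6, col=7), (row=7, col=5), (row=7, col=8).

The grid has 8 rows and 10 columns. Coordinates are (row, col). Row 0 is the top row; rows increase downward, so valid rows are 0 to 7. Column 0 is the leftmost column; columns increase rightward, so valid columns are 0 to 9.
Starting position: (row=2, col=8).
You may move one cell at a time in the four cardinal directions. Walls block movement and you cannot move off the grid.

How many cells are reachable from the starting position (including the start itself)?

Answer: Reachable cells: 56

Derivation:
BFS flood-fill from (row=2, col=8):
  Distance 0: (row=2, col=8)
  Distance 1: (row=1, col=8), (row=2, col=7), (row=2, col=9), (row=3, col=8)
  Distance 2: (row=1, col=7), (row=1, col=9), (row=2, col=6), (row=3, col=7), (row=3, col=9), (row=4, col=8)
  Distance 3: (row=0, col=7), (row=2, col=5), (row=3, col=6), (row=4, col=7), (row=4, col=9), (row=5, col=8)
  Distance 4: (row=0, col=6), (row=1, col=5), (row=2, col=4), (row=3, col=5), (row=5, col=9), (row=6, col=8)
  Distance 5: (row=0, col=5), (row=1, col=4), (row=2, col=3), (row=4, col=5), (row=6, col=9)
  Distance 6: (row=0, col=4), (row=1, col=3), (row=2, col=2), (row=4, col=4), (row=5, col=5), (row=7, col=9)
  Distance 7: (row=3, col=2), (row=4, col=3), (row=5, col=4), (row=5, col=6), (row=6, col=5)
  Distance 8: (row=3, col=1), (row=5, col=3), (row=6, col=4)
  Distance 9: (row=3, col=0), (row=4, col=1), (row=5, col=2), (row=6, col=3), (row=7, col=4)
  Distance 10: (row=4, col=0), (row=5, col=1), (row=6, col=2), (row=7, col=3)
  Distance 11: (row=6, col=1), (row=7, col=2)
  Distance 12: (row=6, col=0), (row=7, col=1)
  Distance 13: (row=7, col=0)
Total reachable: 56 (grid has 63 open cells total)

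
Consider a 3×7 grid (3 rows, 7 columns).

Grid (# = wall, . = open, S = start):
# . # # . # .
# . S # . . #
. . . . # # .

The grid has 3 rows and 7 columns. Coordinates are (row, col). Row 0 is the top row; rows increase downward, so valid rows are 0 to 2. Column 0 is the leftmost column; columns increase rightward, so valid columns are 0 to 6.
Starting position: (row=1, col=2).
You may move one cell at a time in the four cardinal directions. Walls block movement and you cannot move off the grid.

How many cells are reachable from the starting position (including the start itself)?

BFS flood-fill from (row=1, col=2):
  Distance 0: (row=1, col=2)
  Distance 1: (row=1, col=1), (row=2, col=2)
  Distance 2: (row=0, col=1), (row=2, col=1), (row=2, col=3)
  Distance 3: (row=2, col=0)
Total reachable: 7 (grid has 12 open cells total)

Answer: Reachable cells: 7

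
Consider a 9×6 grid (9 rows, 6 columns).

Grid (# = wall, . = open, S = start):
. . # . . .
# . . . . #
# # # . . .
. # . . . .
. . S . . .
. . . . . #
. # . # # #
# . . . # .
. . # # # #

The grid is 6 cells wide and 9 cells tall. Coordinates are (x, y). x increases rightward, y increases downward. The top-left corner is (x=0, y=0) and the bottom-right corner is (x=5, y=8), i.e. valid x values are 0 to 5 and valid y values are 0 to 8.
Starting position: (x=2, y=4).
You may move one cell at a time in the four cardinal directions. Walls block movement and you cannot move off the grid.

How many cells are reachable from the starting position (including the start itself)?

BFS flood-fill from (x=2, y=4):
  Distance 0: (x=2, y=4)
  Distance 1: (x=2, y=3), (x=1, y=4), (x=3, y=4), (x=2, y=5)
  Distance 2: (x=3, y=3), (x=0, y=4), (x=4, y=4), (x=1, y=5), (x=3, y=5), (x=2, y=6)
  Distance 3: (x=3, y=2), (x=0, y=3), (x=4, y=3), (x=5, y=4), (x=0, y=5), (x=4, y=5), (x=2, y=7)
  Distance 4: (x=3, y=1), (x=4, y=2), (x=5, y=3), (x=0, y=6), (x=1, y=7), (x=3, y=7)
  Distance 5: (x=3, y=0), (x=2, y=1), (x=4, y=1), (x=5, y=2), (x=1, y=8)
  Distance 6: (x=4, y=0), (x=1, y=1), (x=0, y=8)
  Distance 7: (x=1, y=0), (x=5, y=0)
  Distance 8: (x=0, y=0)
Total reachable: 35 (grid has 36 open cells total)

Answer: Reachable cells: 35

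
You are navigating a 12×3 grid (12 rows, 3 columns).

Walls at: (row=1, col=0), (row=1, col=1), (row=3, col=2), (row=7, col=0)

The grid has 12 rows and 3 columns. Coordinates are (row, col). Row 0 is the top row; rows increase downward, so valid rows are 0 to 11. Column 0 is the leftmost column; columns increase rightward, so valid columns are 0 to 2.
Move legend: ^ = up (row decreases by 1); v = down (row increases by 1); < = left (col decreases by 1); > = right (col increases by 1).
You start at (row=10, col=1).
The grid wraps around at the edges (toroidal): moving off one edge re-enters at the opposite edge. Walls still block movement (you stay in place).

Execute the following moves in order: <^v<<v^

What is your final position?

Start: (row=10, col=1)
  < (left): (row=10, col=1) -> (row=10, col=0)
  ^ (up): (row=10, col=0) -> (row=9, col=0)
  v (down): (row=9, col=0) -> (row=10, col=0)
  < (left): (row=10, col=0) -> (row=10, col=2)
  < (left): (row=10, col=2) -> (row=10, col=1)
  v (down): (row=10, col=1) -> (row=11, col=1)
  ^ (up): (row=11, col=1) -> (row=10, col=1)
Final: (row=10, col=1)

Answer: Final position: (row=10, col=1)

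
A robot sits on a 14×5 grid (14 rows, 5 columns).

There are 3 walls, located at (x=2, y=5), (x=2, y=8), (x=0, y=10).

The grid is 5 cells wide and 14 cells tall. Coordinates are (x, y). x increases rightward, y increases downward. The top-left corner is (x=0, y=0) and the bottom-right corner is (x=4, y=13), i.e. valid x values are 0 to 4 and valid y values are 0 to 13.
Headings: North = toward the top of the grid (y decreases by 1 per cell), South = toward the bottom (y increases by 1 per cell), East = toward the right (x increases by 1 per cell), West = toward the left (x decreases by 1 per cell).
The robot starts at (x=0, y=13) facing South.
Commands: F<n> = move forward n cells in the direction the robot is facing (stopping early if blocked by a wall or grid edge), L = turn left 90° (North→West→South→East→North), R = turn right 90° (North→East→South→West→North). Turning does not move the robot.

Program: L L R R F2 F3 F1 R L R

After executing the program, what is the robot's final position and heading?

Start: (x=0, y=13), facing South
  L: turn left, now facing East
  L: turn left, now facing North
  R: turn right, now facing East
  R: turn right, now facing South
  F2: move forward 0/2 (blocked), now at (x=0, y=13)
  F3: move forward 0/3 (blocked), now at (x=0, y=13)
  F1: move forward 0/1 (blocked), now at (x=0, y=13)
  R: turn right, now facing West
  L: turn left, now facing South
  R: turn right, now facing West
Final: (x=0, y=13), facing West

Answer: Final position: (x=0, y=13), facing West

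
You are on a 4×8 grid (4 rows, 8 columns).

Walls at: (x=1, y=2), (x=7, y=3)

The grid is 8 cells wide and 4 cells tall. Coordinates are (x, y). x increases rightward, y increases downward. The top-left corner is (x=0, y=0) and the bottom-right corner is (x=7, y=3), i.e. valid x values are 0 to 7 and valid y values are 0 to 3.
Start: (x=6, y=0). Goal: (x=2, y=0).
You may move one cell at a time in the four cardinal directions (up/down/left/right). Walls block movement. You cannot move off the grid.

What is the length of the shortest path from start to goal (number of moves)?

Answer: Shortest path length: 4

Derivation:
BFS from (x=6, y=0) until reaching (x=2, y=0):
  Distance 0: (x=6, y=0)
  Distance 1: (x=5, y=0), (x=7, y=0), (x=6, y=1)
  Distance 2: (x=4, y=0), (x=5, y=1), (x=7, y=1), (x=6, y=2)
  Distance 3: (x=3, y=0), (x=4, y=1), (x=5, y=2), (x=7, y=2), (x=6, y=3)
  Distance 4: (x=2, y=0), (x=3, y=1), (x=4, y=2), (x=5, y=3)  <- goal reached here
One shortest path (4 moves): (x=6, y=0) -> (x=5, y=0) -> (x=4, y=0) -> (x=3, y=0) -> (x=2, y=0)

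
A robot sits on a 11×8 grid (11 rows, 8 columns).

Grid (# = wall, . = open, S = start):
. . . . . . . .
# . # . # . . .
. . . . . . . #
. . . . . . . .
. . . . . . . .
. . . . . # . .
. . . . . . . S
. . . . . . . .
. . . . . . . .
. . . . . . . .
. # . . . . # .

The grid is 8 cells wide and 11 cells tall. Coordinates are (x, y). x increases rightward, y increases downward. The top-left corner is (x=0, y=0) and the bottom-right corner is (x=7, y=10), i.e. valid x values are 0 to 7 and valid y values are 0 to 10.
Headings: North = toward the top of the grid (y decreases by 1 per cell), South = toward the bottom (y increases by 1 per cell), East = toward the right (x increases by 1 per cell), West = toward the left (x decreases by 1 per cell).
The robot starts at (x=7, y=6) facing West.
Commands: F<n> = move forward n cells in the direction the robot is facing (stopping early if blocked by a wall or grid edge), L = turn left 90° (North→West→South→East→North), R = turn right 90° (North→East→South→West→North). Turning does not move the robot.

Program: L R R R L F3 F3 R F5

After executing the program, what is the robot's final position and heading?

Answer: Final position: (x=7, y=3), facing East

Derivation:
Start: (x=7, y=6), facing West
  L: turn left, now facing South
  R: turn right, now facing West
  R: turn right, now facing North
  R: turn right, now facing East
  L: turn left, now facing North
  F3: move forward 3, now at (x=7, y=3)
  F3: move forward 0/3 (blocked), now at (x=7, y=3)
  R: turn right, now facing East
  F5: move forward 0/5 (blocked), now at (x=7, y=3)
Final: (x=7, y=3), facing East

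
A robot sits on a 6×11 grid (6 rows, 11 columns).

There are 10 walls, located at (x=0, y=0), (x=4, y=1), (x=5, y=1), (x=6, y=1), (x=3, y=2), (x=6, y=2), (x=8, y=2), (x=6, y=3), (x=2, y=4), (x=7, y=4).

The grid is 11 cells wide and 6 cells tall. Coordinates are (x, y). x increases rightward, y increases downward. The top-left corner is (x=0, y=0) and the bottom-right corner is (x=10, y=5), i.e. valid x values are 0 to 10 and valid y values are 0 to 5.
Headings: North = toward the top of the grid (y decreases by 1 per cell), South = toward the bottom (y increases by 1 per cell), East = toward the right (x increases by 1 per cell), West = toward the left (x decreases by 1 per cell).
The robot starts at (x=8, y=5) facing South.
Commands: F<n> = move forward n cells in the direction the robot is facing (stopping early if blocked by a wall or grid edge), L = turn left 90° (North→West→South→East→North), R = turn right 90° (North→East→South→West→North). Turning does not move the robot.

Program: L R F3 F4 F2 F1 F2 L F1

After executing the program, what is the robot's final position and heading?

Start: (x=8, y=5), facing South
  L: turn left, now facing East
  R: turn right, now facing South
  F3: move forward 0/3 (blocked), now at (x=8, y=5)
  F4: move forward 0/4 (blocked), now at (x=8, y=5)
  F2: move forward 0/2 (blocked), now at (x=8, y=5)
  F1: move forward 0/1 (blocked), now at (x=8, y=5)
  F2: move forward 0/2 (blocked), now at (x=8, y=5)
  L: turn left, now facing East
  F1: move forward 1, now at (x=9, y=5)
Final: (x=9, y=5), facing East

Answer: Final position: (x=9, y=5), facing East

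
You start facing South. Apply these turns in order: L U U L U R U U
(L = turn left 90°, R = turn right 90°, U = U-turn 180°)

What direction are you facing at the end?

Start: South
  L (left (90° counter-clockwise)) -> East
  U (U-turn (180°)) -> West
  U (U-turn (180°)) -> East
  L (left (90° counter-clockwise)) -> North
  U (U-turn (180°)) -> South
  R (right (90° clockwise)) -> West
  U (U-turn (180°)) -> East
  U (U-turn (180°)) -> West
Final: West

Answer: Final heading: West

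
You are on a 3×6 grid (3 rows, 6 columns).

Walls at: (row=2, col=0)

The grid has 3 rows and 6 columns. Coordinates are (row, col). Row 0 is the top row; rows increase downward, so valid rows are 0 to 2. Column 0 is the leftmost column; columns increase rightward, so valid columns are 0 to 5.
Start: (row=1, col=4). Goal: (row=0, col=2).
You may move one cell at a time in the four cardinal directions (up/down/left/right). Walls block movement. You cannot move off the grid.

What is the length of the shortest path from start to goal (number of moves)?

Answer: Shortest path length: 3

Derivation:
BFS from (row=1, col=4) until reaching (row=0, col=2):
  Distance 0: (row=1, col=4)
  Distance 1: (row=0, col=4), (row=1, col=3), (row=1, col=5), (row=2, col=4)
  Distance 2: (row=0, col=3), (row=0, col=5), (row=1, col=2), (row=2, col=3), (row=2, col=5)
  Distance 3: (row=0, col=2), (row=1, col=1), (row=2, col=2)  <- goal reached here
One shortest path (3 moves): (row=1, col=4) -> (row=1, col=3) -> (row=1, col=2) -> (row=0, col=2)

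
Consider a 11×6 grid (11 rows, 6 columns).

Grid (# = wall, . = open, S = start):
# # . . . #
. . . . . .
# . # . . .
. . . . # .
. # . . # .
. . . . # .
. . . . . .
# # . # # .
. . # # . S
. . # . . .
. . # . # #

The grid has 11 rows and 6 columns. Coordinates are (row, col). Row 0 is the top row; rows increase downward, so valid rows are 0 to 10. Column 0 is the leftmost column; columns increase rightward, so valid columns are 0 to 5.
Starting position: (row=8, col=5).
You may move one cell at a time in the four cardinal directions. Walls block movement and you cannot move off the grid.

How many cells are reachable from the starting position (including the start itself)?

Answer: Reachable cells: 41

Derivation:
BFS flood-fill from (row=8, col=5):
  Distance 0: (row=8, col=5)
  Distance 1: (row=7, col=5), (row=8, col=4), (row=9, col=5)
  Distance 2: (row=6, col=5), (row=9, col=4)
  Distance 3: (row=5, col=5), (row=6, col=4), (row=9, col=3)
  Distance 4: (row=4, col=5), (row=6, col=3), (row=10, col=3)
  Distance 5: (row=3, col=5), (row=5, col=3), (row=6, col=2)
  Distance 6: (row=2, col=5), (row=4, col=3), (row=5, col=2), (row=6, col=1), (row=7, col=2)
  Distance 7: (row=1, col=5), (row=2, col=4), (row=3, col=3), (row=4, col=2), (row=5, col=1), (row=6, col=0)
  Distance 8: (row=1, col=4), (row=2, col=3), (row=3, col=2), (row=5, col=0)
  Distance 9: (row=0, col=4), (row=1, col=3), (row=3, col=1), (row=4, col=0)
  Distance 10: (row=0, col=3), (row=1, col=2), (row=2, col=1), (row=3, col=0)
  Distance 11: (row=0, col=2), (row=1, col=1)
  Distance 12: (row=1, col=0)
Total reachable: 41 (grid has 47 open cells total)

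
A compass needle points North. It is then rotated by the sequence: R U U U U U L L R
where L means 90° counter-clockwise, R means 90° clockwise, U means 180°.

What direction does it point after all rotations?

Answer: Final heading: South

Derivation:
Start: North
  R (right (90° clockwise)) -> East
  U (U-turn (180°)) -> West
  U (U-turn (180°)) -> East
  U (U-turn (180°)) -> West
  U (U-turn (180°)) -> East
  U (U-turn (180°)) -> West
  L (left (90° counter-clockwise)) -> South
  L (left (90° counter-clockwise)) -> East
  R (right (90° clockwise)) -> South
Final: South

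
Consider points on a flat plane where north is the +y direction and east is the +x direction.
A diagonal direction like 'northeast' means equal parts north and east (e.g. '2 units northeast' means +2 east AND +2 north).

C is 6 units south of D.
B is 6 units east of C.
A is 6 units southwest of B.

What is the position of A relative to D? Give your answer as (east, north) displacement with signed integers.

Answer: A is at (east=0, north=-12) relative to D.

Derivation:
Place D at the origin (east=0, north=0).
  C is 6 units south of D: delta (east=+0, north=-6); C at (east=0, north=-6).
  B is 6 units east of C: delta (east=+6, north=+0); B at (east=6, north=-6).
  A is 6 units southwest of B: delta (east=-6, north=-6); A at (east=0, north=-12).
Therefore A relative to D: (east=0, north=-12).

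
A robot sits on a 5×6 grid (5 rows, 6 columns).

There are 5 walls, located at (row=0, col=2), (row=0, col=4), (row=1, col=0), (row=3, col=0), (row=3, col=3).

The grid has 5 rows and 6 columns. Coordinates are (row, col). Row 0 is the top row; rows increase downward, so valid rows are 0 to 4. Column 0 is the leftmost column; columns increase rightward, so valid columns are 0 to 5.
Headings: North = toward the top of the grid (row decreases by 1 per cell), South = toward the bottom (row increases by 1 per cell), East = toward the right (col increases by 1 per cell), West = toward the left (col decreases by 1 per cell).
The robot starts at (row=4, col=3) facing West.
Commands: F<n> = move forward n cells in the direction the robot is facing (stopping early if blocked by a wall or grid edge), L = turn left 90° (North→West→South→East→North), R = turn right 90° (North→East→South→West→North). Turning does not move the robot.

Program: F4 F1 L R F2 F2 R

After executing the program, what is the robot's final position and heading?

Start: (row=4, col=3), facing West
  F4: move forward 3/4 (blocked), now at (row=4, col=0)
  F1: move forward 0/1 (blocked), now at (row=4, col=0)
  L: turn left, now facing South
  R: turn right, now facing West
  F2: move forward 0/2 (blocked), now at (row=4, col=0)
  F2: move forward 0/2 (blocked), now at (row=4, col=0)
  R: turn right, now facing North
Final: (row=4, col=0), facing North

Answer: Final position: (row=4, col=0), facing North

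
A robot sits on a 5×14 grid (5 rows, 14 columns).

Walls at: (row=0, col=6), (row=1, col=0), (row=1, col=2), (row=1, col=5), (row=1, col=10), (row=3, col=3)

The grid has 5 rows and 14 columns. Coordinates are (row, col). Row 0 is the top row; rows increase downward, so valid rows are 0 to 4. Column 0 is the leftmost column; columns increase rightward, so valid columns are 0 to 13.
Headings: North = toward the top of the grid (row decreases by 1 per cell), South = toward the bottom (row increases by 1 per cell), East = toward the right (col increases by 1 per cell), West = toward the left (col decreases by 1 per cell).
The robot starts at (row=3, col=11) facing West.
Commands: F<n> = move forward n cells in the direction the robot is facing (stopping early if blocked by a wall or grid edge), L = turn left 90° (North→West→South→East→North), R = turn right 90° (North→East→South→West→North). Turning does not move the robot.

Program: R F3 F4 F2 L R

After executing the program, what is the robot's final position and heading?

Start: (row=3, col=11), facing West
  R: turn right, now facing North
  F3: move forward 3, now at (row=0, col=11)
  F4: move forward 0/4 (blocked), now at (row=0, col=11)
  F2: move forward 0/2 (blocked), now at (row=0, col=11)
  L: turn left, now facing West
  R: turn right, now facing North
Final: (row=0, col=11), facing North

Answer: Final position: (row=0, col=11), facing North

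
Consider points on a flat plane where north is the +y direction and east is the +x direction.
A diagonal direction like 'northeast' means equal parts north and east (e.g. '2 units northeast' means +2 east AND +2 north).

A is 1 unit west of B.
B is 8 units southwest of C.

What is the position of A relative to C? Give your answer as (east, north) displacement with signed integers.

Answer: A is at (east=-9, north=-8) relative to C.

Derivation:
Place C at the origin (east=0, north=0).
  B is 8 units southwest of C: delta (east=-8, north=-8); B at (east=-8, north=-8).
  A is 1 unit west of B: delta (east=-1, north=+0); A at (east=-9, north=-8).
Therefore A relative to C: (east=-9, north=-8).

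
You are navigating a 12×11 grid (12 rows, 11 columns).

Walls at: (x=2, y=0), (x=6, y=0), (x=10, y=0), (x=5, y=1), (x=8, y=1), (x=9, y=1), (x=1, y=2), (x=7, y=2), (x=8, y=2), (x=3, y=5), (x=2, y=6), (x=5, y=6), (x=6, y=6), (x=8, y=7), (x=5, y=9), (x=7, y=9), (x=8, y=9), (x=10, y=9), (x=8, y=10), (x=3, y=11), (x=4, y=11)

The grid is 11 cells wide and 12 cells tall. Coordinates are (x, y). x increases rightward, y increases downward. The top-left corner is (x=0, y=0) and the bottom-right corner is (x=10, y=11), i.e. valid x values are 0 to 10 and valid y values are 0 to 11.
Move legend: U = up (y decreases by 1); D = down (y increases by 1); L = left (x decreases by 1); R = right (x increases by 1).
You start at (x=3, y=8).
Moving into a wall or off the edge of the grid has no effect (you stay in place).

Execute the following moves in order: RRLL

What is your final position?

Answer: Final position: (x=3, y=8)

Derivation:
Start: (x=3, y=8)
  R (right): (x=3, y=8) -> (x=4, y=8)
  R (right): (x=4, y=8) -> (x=5, y=8)
  L (left): (x=5, y=8) -> (x=4, y=8)
  L (left): (x=4, y=8) -> (x=3, y=8)
Final: (x=3, y=8)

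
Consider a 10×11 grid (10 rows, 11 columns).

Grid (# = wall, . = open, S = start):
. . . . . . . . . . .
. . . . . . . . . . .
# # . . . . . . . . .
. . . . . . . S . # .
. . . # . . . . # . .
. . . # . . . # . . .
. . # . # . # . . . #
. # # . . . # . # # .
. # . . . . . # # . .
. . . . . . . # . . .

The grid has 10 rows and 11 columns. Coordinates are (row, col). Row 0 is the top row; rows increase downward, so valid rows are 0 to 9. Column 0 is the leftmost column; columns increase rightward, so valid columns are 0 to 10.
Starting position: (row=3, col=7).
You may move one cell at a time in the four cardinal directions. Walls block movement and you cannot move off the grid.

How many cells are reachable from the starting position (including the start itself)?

Answer: Reachable cells: 84

Derivation:
BFS flood-fill from (row=3, col=7):
  Distance 0: (row=3, col=7)
  Distance 1: (row=2, col=7), (row=3, col=6), (row=3, col=8), (row=4, col=7)
  Distance 2: (row=1, col=7), (row=2, col=6), (row=2, col=8), (row=3, col=5), (row=4, col=6)
  Distance 3: (row=0, col=7), (row=1, col=6), (row=1, col=8), (row=2, col=5), (row=2, col=9), (row=3, col=4), (row=4, col=5), (row=5, col=6)
  Distance 4: (row=0, col=6), (row=0, col=8), (row=1, col=5), (row=1, col=9), (row=2, col=4), (row=2, col=10), (row=3, col=3), (row=4, col=4), (row=5, col=5)
  Distance 5: (row=0, col=5), (row=0, col=9), (row=1, col=4), (row=1, col=10), (row=2, col=3), (row=3, col=2), (row=3, col=10), (row=5, col=4), (row=6, col=5)
  Distance 6: (row=0, col=4), (row=0, col=10), (row=1, col=3), (row=2, col=2), (row=3, col=1), (row=4, col=2), (row=4, col=10), (row=7, col=5)
  Distance 7: (row=0, col=3), (row=1, col=2), (row=3, col=0), (row=4, col=1), (row=4, col=9), (row=5, col=2), (row=5, col=10), (row=7, col=4), (row=8, col=5)
  Distance 8: (row=0, col=2), (row=1, col=1), (row=4, col=0), (row=5, col=1), (row=5, col=9), (row=7, col=3), (row=8, col=4), (row=8, col=6), (row=9, col=5)
  Distance 9: (row=0, col=1), (row=1, col=0), (row=5, col=0), (row=5, col=8), (row=6, col=1), (row=6, col=3), (row=6, col=9), (row=8, col=3), (row=9, col=4), (row=9, col=6)
  Distance 10: (row=0, col=0), (row=6, col=0), (row=6, col=8), (row=8, col=2), (row=9, col=3)
  Distance 11: (row=6, col=7), (row=7, col=0), (row=9, col=2)
  Distance 12: (row=7, col=7), (row=8, col=0), (row=9, col=1)
  Distance 13: (row=9, col=0)
Total reachable: 84 (grid has 90 open cells total)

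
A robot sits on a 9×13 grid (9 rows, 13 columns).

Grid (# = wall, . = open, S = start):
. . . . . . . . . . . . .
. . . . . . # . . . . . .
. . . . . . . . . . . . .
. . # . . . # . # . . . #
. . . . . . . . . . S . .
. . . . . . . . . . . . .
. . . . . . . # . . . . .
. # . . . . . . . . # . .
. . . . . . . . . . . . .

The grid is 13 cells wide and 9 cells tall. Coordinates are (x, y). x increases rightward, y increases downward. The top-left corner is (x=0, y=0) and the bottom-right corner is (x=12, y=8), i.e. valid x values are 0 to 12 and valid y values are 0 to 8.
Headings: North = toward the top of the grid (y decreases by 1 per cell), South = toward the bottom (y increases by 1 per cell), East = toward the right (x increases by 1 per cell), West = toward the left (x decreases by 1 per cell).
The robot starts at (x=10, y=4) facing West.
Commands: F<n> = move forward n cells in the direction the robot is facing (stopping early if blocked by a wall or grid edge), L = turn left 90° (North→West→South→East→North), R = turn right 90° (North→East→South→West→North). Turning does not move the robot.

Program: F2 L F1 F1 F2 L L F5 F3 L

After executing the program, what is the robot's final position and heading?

Start: (x=10, y=4), facing West
  F2: move forward 2, now at (x=8, y=4)
  L: turn left, now facing South
  F1: move forward 1, now at (x=8, y=5)
  F1: move forward 1, now at (x=8, y=6)
  F2: move forward 2, now at (x=8, y=8)
  L: turn left, now facing East
  L: turn left, now facing North
  F5: move forward 4/5 (blocked), now at (x=8, y=4)
  F3: move forward 0/3 (blocked), now at (x=8, y=4)
  L: turn left, now facing West
Final: (x=8, y=4), facing West

Answer: Final position: (x=8, y=4), facing West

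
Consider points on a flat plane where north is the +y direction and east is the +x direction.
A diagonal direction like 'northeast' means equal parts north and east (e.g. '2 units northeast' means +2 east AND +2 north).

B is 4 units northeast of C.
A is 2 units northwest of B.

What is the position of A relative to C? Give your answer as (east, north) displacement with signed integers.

Answer: A is at (east=2, north=6) relative to C.

Derivation:
Place C at the origin (east=0, north=0).
  B is 4 units northeast of C: delta (east=+4, north=+4); B at (east=4, north=4).
  A is 2 units northwest of B: delta (east=-2, north=+2); A at (east=2, north=6).
Therefore A relative to C: (east=2, north=6).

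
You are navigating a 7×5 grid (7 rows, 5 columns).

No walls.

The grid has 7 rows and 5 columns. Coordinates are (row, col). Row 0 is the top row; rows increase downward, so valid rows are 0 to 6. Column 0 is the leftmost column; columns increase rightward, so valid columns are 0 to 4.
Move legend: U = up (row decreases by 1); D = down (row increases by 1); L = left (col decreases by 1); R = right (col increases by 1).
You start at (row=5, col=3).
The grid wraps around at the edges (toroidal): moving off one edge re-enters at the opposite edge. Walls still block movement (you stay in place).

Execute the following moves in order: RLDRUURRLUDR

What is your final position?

Start: (row=5, col=3)
  R (right): (row=5, col=3) -> (row=5, col=4)
  L (left): (row=5, col=4) -> (row=5, col=3)
  D (down): (row=5, col=3) -> (row=6, col=3)
  R (right): (row=6, col=3) -> (row=6, col=4)
  U (up): (row=6, col=4) -> (row=5, col=4)
  U (up): (row=5, col=4) -> (row=4, col=4)
  R (right): (row=4, col=4) -> (row=4, col=0)
  R (right): (row=4, col=0) -> (row=4, col=1)
  L (left): (row=4, col=1) -> (row=4, col=0)
  U (up): (row=4, col=0) -> (row=3, col=0)
  D (down): (row=3, col=0) -> (row=4, col=0)
  R (right): (row=4, col=0) -> (row=4, col=1)
Final: (row=4, col=1)

Answer: Final position: (row=4, col=1)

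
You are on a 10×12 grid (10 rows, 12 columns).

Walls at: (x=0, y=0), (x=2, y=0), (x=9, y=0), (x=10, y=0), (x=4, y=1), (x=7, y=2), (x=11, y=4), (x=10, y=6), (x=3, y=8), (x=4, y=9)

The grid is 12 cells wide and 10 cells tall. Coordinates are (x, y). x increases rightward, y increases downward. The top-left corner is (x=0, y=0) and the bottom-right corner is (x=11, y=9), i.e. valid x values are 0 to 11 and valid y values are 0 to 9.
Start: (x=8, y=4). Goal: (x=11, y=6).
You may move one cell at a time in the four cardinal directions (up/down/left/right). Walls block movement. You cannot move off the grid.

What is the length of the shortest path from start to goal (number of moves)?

BFS from (x=8, y=4) until reaching (x=11, y=6):
  Distance 0: (x=8, y=4)
  Distance 1: (x=8, y=3), (x=7, y=4), (x=9, y=4), (x=8, y=5)
  Distance 2: (x=8, y=2), (x=7, y=3), (x=9, y=3), (x=6, y=4), (x=10, y=4), (x=7, y=5), (x=9, y=5), (x=8, y=6)
  Distance 3: (x=8, y=1), (x=9, y=2), (x=6, y=3), (x=10, y=3), (x=5, y=4), (x=6, y=5), (x=10, y=5), (x=7, y=6), (x=9, y=6), (x=8, y=7)
  Distance 4: (x=8, y=0), (x=7, y=1), (x=9, y=1), (x=6, y=2), (x=10, y=2), (x=5, y=3), (x=11, y=3), (x=4, y=4), (x=5, y=5), (x=11, y=5), (x=6, y=6), (x=7, y=7), (x=9, y=7), (x=8, y=8)
  Distance 5: (x=7, y=0), (x=6, y=1), (x=10, y=1), (x=5, y=2), (x=11, y=2), (x=4, y=3), (x=3, y=4), (x=4, y=5), (x=5, y=6), (x=11, y=6), (x=6, y=7), (x=10, y=7), (x=7, y=8), (x=9, y=8), (x=8, y=9)  <- goal reached here
One shortest path (5 moves): (x=8, y=4) -> (x=9, y=4) -> (x=10, y=4) -> (x=10, y=5) -> (x=11, y=5) -> (x=11, y=6)

Answer: Shortest path length: 5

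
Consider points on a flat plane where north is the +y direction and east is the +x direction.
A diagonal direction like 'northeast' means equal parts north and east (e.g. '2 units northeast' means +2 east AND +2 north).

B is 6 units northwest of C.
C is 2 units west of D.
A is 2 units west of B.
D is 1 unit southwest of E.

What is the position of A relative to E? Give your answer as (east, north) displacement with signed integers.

Place E at the origin (east=0, north=0).
  D is 1 unit southwest of E: delta (east=-1, north=-1); D at (east=-1, north=-1).
  C is 2 units west of D: delta (east=-2, north=+0); C at (east=-3, north=-1).
  B is 6 units northwest of C: delta (east=-6, north=+6); B at (east=-9, north=5).
  A is 2 units west of B: delta (east=-2, north=+0); A at (east=-11, north=5).
Therefore A relative to E: (east=-11, north=5).

Answer: A is at (east=-11, north=5) relative to E.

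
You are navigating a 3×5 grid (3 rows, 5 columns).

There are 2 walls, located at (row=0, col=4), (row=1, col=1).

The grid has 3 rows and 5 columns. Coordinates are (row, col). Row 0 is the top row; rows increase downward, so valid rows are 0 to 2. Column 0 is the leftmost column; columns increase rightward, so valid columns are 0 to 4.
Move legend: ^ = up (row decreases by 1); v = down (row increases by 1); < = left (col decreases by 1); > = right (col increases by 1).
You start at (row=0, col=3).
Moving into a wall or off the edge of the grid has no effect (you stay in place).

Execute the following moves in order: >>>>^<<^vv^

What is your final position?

Answer: Final position: (row=0, col=1)

Derivation:
Start: (row=0, col=3)
  [×4]> (right): blocked, stay at (row=0, col=3)
  ^ (up): blocked, stay at (row=0, col=3)
  < (left): (row=0, col=3) -> (row=0, col=2)
  < (left): (row=0, col=2) -> (row=0, col=1)
  ^ (up): blocked, stay at (row=0, col=1)
  v (down): blocked, stay at (row=0, col=1)
  v (down): blocked, stay at (row=0, col=1)
  ^ (up): blocked, stay at (row=0, col=1)
Final: (row=0, col=1)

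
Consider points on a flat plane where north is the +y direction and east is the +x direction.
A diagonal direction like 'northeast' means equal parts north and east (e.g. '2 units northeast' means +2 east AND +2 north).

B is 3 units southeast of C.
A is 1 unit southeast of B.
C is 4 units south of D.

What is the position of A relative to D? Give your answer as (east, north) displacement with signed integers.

Place D at the origin (east=0, north=0).
  C is 4 units south of D: delta (east=+0, north=-4); C at (east=0, north=-4).
  B is 3 units southeast of C: delta (east=+3, north=-3); B at (east=3, north=-7).
  A is 1 unit southeast of B: delta (east=+1, north=-1); A at (east=4, north=-8).
Therefore A relative to D: (east=4, north=-8).

Answer: A is at (east=4, north=-8) relative to D.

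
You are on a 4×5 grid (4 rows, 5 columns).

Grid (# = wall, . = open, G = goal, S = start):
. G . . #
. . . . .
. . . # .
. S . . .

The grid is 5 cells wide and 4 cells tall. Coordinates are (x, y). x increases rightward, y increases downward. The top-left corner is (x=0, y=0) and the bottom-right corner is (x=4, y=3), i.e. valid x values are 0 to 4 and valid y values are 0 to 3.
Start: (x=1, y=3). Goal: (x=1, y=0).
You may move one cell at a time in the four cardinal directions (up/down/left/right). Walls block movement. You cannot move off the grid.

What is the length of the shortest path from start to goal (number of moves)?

BFS from (x=1, y=3) until reaching (x=1, y=0):
  Distance 0: (x=1, y=3)
  Distance 1: (x=1, y=2), (x=0, y=3), (x=2, y=3)
  Distance 2: (x=1, y=1), (x=0, y=2), (x=2, y=2), (x=3, y=3)
  Distance 3: (x=1, y=0), (x=0, y=1), (x=2, y=1), (x=4, y=3)  <- goal reached here
One shortest path (3 moves): (x=1, y=3) -> (x=1, y=2) -> (x=1, y=1) -> (x=1, y=0)

Answer: Shortest path length: 3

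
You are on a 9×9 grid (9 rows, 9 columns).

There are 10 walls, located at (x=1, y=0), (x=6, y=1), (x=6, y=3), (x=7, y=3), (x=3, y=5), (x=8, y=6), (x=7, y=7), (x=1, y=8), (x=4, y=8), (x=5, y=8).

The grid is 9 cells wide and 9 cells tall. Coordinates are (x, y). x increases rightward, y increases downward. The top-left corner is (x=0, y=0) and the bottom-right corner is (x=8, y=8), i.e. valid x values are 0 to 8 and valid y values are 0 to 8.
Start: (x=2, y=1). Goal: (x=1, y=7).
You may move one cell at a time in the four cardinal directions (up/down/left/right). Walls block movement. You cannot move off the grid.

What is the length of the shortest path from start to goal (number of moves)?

Answer: Shortest path length: 7

Derivation:
BFS from (x=2, y=1) until reaching (x=1, y=7):
  Distance 0: (x=2, y=1)
  Distance 1: (x=2, y=0), (x=1, y=1), (x=3, y=1), (x=2, y=2)
  Distance 2: (x=3, y=0), (x=0, y=1), (x=4, y=1), (x=1, y=2), (x=3, y=2), (x=2, y=3)
  Distance 3: (x=0, y=0), (x=4, y=0), (x=5, y=1), (x=0, y=2), (x=4, y=2), (x=1, y=3), (x=3, y=3), (x=2, y=4)
  Distance 4: (x=5, y=0), (x=5, y=2), (x=0, y=3), (x=4, y=3), (x=1, y=4), (x=3, y=4), (x=2, y=5)
  Distance 5: (x=6, y=0), (x=6, y=2), (x=5, y=3), (x=0, y=4), (x=4, y=4), (x=1, y=5), (x=2, y=6)
  Distance 6: (x=7, y=0), (x=7, y=2), (x=5, y=4), (x=0, y=5), (x=4, y=5), (x=1, y=6), (x=3, y=6), (x=2, y=7)
  Distance 7: (x=8, y=0), (x=7, y=1), (x=8, y=2), (x=6, y=4), (x=5, y=5), (x=0, y=6), (x=4, y=6), (x=1, y=7), (x=3, y=7), (x=2, y=8)  <- goal reached here
One shortest path (7 moves): (x=2, y=1) -> (x=1, y=1) -> (x=1, y=2) -> (x=1, y=3) -> (x=1, y=4) -> (x=1, y=5) -> (x=1, y=6) -> (x=1, y=7)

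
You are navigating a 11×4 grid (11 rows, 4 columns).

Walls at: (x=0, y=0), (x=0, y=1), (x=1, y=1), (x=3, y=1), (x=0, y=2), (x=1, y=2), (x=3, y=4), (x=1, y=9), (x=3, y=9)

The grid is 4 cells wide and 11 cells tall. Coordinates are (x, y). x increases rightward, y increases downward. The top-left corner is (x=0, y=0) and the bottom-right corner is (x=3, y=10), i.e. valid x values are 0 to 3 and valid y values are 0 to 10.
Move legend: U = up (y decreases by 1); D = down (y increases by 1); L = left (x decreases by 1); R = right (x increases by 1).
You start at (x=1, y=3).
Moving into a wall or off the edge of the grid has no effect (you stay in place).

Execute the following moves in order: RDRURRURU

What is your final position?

Answer: Final position: (x=3, y=2)

Derivation:
Start: (x=1, y=3)
  R (right): (x=1, y=3) -> (x=2, y=3)
  D (down): (x=2, y=3) -> (x=2, y=4)
  R (right): blocked, stay at (x=2, y=4)
  U (up): (x=2, y=4) -> (x=2, y=3)
  R (right): (x=2, y=3) -> (x=3, y=3)
  R (right): blocked, stay at (x=3, y=3)
  U (up): (x=3, y=3) -> (x=3, y=2)
  R (right): blocked, stay at (x=3, y=2)
  U (up): blocked, stay at (x=3, y=2)
Final: (x=3, y=2)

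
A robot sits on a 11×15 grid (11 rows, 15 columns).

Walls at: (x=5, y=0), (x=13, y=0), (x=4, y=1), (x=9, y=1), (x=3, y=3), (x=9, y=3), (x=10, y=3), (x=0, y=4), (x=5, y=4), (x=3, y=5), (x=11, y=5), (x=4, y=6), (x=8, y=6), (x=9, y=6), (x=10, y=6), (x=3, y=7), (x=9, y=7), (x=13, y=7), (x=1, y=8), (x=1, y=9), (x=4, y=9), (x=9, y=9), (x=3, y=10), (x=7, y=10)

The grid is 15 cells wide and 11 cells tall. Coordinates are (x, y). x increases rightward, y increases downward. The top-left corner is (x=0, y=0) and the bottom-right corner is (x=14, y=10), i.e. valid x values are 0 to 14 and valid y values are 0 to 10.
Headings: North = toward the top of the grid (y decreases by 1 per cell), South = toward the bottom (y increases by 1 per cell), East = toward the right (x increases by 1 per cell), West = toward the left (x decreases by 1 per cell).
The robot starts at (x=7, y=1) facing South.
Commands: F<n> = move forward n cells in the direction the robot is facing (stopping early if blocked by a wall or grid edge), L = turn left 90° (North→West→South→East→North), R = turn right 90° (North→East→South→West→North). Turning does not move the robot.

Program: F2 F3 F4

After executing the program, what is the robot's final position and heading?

Answer: Final position: (x=7, y=9), facing South

Derivation:
Start: (x=7, y=1), facing South
  F2: move forward 2, now at (x=7, y=3)
  F3: move forward 3, now at (x=7, y=6)
  F4: move forward 3/4 (blocked), now at (x=7, y=9)
Final: (x=7, y=9), facing South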